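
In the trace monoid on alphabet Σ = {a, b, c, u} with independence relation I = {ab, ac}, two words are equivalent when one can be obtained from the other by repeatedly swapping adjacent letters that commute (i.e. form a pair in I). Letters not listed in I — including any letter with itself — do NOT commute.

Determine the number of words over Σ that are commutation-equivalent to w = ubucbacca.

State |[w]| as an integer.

0(u) covers ∅
1(b) covers 0:u
2(u) covers 1:b
3(c) covers 2:u
4(b) covers 3:c
5(a) covers 2:u
6(c) covers 4:b
7(c) covers 6:c
8(a) covers 5:a
floor of heap: 0:u
completions by unplaced set U, small U first (add the entries for U minus each lowest piece of U):
  |U|=1: {7}:1  {8}:1
  |U|=2: {5,8}:1  {6,7}:1  {7,8}:2
  |U|=3: {4,6,7}:1  {5,7,8}:3  {6,7,8}:3
  |U|=4: {3,4,6,7}:1  {4,6,7,8}:4  {5,6,7,8}:6
  |U|=5: {3,4,6,7,8}:5  {4,5,6,7,8}:10
  |U|=6: {3,4,5,6,7,8}:15
  |U|=7: {2,3,4,5,6,7,8}:15
  start at 0(u): 15

15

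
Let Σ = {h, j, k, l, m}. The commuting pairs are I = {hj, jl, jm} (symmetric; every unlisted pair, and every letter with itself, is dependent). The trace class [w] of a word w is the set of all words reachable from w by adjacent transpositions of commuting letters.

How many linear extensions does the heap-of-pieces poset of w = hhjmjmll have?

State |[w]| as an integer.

28

#0=h has no predecessor
#1=h depends on [0:h]
#2=j has no predecessor
#3=m depends on [1:h]
#4=j depends on [2:j]
#5=m depends on [3:m]
#6=l depends on [5:m]
#7=l depends on [6:l]
sources: [0:h, 2:j]
N(rest) = Σ N(rest − s) over sources s of rest; N(one piece) = 1:
  size 1 → [4]=1  [7]=1
  size 2 → [2,4]=1  [4,7]=2  [6,7]=1
  size 3 → [2,4,7]=3  [4,6,7]=3  [5,6,7]=1
  size 4 → [2,4,6,7]=6  [3,5,6,7]=1  [4,5,6,7]=4
  size 5 → [1,3,5,6,7]=1  [2,4,5,6,7]=10  [3,4,5,6,7]=5
  size 6 → [0,1,3,5,6,7]=1  [1,3,4,5,6,7]=6  [2,3,4,5,6,7]=15
  first=0(h) contributes 21
  first=2(j) contributes 7
|[w]| = 28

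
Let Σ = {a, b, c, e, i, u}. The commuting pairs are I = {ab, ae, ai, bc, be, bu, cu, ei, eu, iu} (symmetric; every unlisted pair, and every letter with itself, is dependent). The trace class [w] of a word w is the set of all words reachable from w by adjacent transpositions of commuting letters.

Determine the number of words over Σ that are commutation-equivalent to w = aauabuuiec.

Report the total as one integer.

#0=a has no predecessor
#1=a depends on [0:a]
#2=u depends on [1:a]
#3=a depends on [2:u]
#4=b has no predecessor
#5=u depends on [3:a]
#6=u depends on [5:u]
#7=i depends on [4:b]
#8=e has no predecessor
#9=c depends on [3:a, 7:i, 8:e]
sources: [0:a, 4:b, 8:e]
N(rest) = Σ N(rest − s) over sources s of rest; N(one piece) = 1:
  size 1 → [6]=1  [9]=1
  size 2 → [5,6]=1  [6,9]=2  [7,9]=1  [8,9]=1
  size 3 → [4,7,9]=1  [5,6,9]=3  [6,7,9]=3  [6,8,9]=3  [7,8,9]=2
  size 4 → [3,5,6,9]=3  [4,6,7,9]=4  [4,7,8,9]=3  [5,6,7,9]=6  [5,6,8,9]=6  [6,7,8,9]=8
  size 5 → [2,3,5,6,9]=3  [3,5,6,7,9]=9  [3,5,6,8,9]=9  [4,5,6,7,9]=10  [4,6,7,8,9]=15  [5,6,7,8,9]=20
  size 6 → [1,2,3,5,6,9]=3  [2,3,5,6,7,9]=12  [2,3,5,6,8,9]=12  [3,4,5,6,7,9]=19  [3,5,6,7,8,9]=38  [4,5,6,7,8,9]=45
  size 7 → [0,1,2,3,5,6,9]=3  [1,2,3,5,6,7,9]=15  [1,2,3,5,6,8,9]=15  [2,3,4,5,6,7,9]=31  [2,3,5,6,7,8,9]=62  [3,4,5,6,7,8,9]=102
  size 8 → [0,1,2,3,5,6,7,9]=18  [0,1,2,3,5,6,8,9]=18  [1,2,3,4,5,6,7,9]=46  [1,2,3,5,6,7,8,9]=92  [2,3,4,5,6,7,8,9]=195
  first=0(a) contributes 333
  first=4(b) contributes 128
  first=8(e) contributes 64
|[w]| = 525

525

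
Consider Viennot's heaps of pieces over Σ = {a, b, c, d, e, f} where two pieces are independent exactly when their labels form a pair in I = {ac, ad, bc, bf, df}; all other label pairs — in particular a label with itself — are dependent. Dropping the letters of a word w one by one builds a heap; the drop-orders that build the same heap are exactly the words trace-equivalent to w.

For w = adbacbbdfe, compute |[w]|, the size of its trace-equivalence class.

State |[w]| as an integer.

piece 0:a — minimal
piece 1:d — minimal
piece 2:b rests on {0:a, 1:d}
piece 3:a rests on {2:b}
piece 4:c rests on {1:d}
piece 5:b rests on {3:a}
piece 6:b rests on {5:b}
piece 7:d rests on {4:c, 6:b}
piece 8:f rests on {3:a, 4:c}
piece 9:e rests on {7:d, 8:f}
minimal pieces: {0:a, 1:d}
ways to finish when only these pieces remain (= sum over removing one remaining piece with nothing left below it):
  1 left: {9}→1
  2 left: {7,9}→1  {8,9}→1
  3 left: {6,7,9}→1  {7,8,9}→2
  4 left: {4,7,8,9}→2  {5,6,7,9}→1  {6,7,8,9}→3
  5 left: {4,6,7,8,9}→5  {5,6,7,8,9}→4
  6 left: {3,5,6,7,8,9}→4  {4,5,6,7,8,9}→9
  7 left: {2,3,5,6,7,8,9}→4  {3,4,5,6,7,8,9}→13
  8 left: {0,2,3,5,6,7,8,9}→4  {2,3,4,5,6,7,8,9}→17
  placing 0:a first → 17 extensions
  placing 1:d first → 21 extensions
total linear extensions = 38

38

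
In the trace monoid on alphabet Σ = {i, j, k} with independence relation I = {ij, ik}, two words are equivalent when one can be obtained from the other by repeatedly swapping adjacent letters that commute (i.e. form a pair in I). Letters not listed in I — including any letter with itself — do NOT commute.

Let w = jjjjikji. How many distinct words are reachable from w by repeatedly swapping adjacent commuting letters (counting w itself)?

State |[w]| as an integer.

#0=j has no predecessor
#1=j depends on [0:j]
#2=j depends on [1:j]
#3=j depends on [2:j]
#4=i has no predecessor
#5=k depends on [3:j]
#6=j depends on [5:k]
#7=i depends on [4:i]
sources: [0:j, 4:i]
N(rest) = Σ N(rest − s) over sources s of rest; N(one piece) = 1:
  size 1 → [6]=1  [7]=1
  size 2 → [4,7]=1  [5,6]=1  [6,7]=2
  size 3 → [3,5,6]=1  [4,6,7]=3  [5,6,7]=3
  size 4 → [2,3,5,6]=1  [3,5,6,7]=4  [4,5,6,7]=6
  size 5 → [1,2,3,5,6]=1  [2,3,5,6,7]=5  [3,4,5,6,7]=10
  size 6 → [0,1,2,3,5,6]=1  [1,2,3,5,6,7]=6  [2,3,4,5,6,7]=15
  first=0(j) contributes 21
  first=4(i) contributes 7
|[w]| = 28

28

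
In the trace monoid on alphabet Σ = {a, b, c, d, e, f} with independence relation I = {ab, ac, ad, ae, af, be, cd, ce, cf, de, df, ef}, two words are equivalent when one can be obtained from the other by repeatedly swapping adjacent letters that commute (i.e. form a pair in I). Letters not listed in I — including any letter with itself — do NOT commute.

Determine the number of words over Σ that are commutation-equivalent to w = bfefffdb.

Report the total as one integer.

#0=b has no predecessor
#1=f depends on [0:b]
#2=e has no predecessor
#3=f depends on [1:f]
#4=f depends on [3:f]
#5=f depends on [4:f]
#6=d depends on [0:b]
#7=b depends on [5:f, 6:d]
sources: [0:b, 2:e]
N(rest) = Σ N(rest − s) over sources s of rest; N(one piece) = 1:
  size 1 → [2]=1  [7]=1
  size 2 → [2,7]=2  [5,7]=1  [6,7]=1
  size 3 → [2,5,7]=3  [2,6,7]=3  [4,5,7]=1  [5,6,7]=2
  size 4 → [2,4,5,7]=4  [2,5,6,7]=8  [3,4,5,7]=1  [4,5,6,7]=3
  size 5 → [1,3,4,5,7]=1  [2,3,4,5,7]=5  [2,4,5,6,7]=15  [3,4,5,6,7]=4
  size 6 → [1,2,3,4,5,7]=6  [1,3,4,5,6,7]=5  [2,3,4,5,6,7]=24
  first=0(b) contributes 35
  first=2(e) contributes 5
|[w]| = 40

40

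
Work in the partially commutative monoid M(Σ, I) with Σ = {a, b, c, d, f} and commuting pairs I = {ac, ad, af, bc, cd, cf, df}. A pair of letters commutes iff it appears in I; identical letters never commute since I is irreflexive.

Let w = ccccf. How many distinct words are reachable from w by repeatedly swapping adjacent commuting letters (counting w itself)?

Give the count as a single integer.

0(c) covers ∅
1(c) covers 0:c
2(c) covers 1:c
3(c) covers 2:c
4(f) covers ∅
floor of heap: 0:c, 4:f
completions by unplaced set U, small U first (add the entries for U minus each lowest piece of U):
  |U|=1: {3}:1  {4}:1
  |U|=2: {2,3}:1  {3,4}:2
  |U|=3: {1,2,3}:1  {2,3,4}:3
  start at 0(c): 4
  start at 4(f): 1
sum over floor = 5

5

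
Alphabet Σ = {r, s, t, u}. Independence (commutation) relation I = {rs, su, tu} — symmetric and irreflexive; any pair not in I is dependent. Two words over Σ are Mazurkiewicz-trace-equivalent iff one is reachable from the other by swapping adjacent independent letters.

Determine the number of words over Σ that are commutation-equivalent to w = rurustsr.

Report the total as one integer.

0(r) covers ∅
1(u) covers 0:r
2(r) covers 1:u
3(u) covers 2:r
4(s) covers ∅
5(t) covers 2:r, 4:s
6(s) covers 5:t
7(r) covers 3:u, 5:t
floor of heap: 0:r, 4:s
completions by unplaced set U, small U first (add the entries for U minus each lowest piece of U):
  |U|=1: {6}:1  {7}:1
  |U|=2: {3,7}:1  {6,7}:2
  |U|=3: {3,6,7}:3  {5,6,7}:2
  |U|=4: {3,5,6,7}:5  {4,5,6,7}:2
  |U|=5: {2,3,5,6,7}:5  {3,4,5,6,7}:7
  |U|=6: {1,2,3,5,6,7}:5  {2,3,4,5,6,7}:12
  start at 0(r): 17
  start at 4(s): 5
sum over floor = 22

22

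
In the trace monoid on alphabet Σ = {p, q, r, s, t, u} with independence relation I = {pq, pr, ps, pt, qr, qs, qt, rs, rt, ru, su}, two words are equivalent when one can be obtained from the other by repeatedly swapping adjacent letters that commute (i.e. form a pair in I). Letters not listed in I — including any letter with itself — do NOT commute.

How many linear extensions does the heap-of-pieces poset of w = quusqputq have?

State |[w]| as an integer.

0(q) covers ∅
1(u) covers 0:q
2(u) covers 1:u
3(s) covers ∅
4(q) covers 2:u
5(p) covers 2:u
6(u) covers 4:q, 5:p
7(t) covers 3:s, 6:u
8(q) covers 6:u
floor of heap: 0:q, 3:s
completions by unplaced set U, small U first (add the entries for U minus each lowest piece of U):
  |U|=1: {7}:1  {8}:1
  |U|=2: {3,7}:1  {7,8}:2
  |U|=3: {3,7,8}:3  {6,7,8}:2
  |U|=4: {3,6,7,8}:5  {4,6,7,8}:2  {5,6,7,8}:2
  |U|=5: {3,4,6,7,8}:7  {3,5,6,7,8}:7  {4,5,6,7,8}:4
  |U|=6: {2,4,5,6,7,8}:4  {3,4,5,6,7,8}:18
  |U|=7: {1,2,4,5,6,7,8}:4  {2,3,4,5,6,7,8}:22
  start at 0(q): 26
  start at 3(s): 4
sum over floor = 30

30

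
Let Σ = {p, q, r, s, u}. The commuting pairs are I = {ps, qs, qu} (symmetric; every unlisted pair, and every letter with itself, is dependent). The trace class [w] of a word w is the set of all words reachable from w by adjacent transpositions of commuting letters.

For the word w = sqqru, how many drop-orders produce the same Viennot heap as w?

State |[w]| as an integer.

3

drop 0:s onto floor
drop 1:q onto floor
drop 2:q onto {1:q}
drop 3:r onto {0:s, 2:q}
drop 4:u onto {3:r}
ground layer = {0:s, 1:q}
drop-orders for the pieces not yet dropped (sum over which currently-grounded one goes next):
  1 to go: {4} 1
  2 to go: {3,4} 1
  3 to go: {0,3,4} 1  {2,3,4} 1
  if 0:s drops first: 1 orders
  if 1:q drops first: 2 orders
heap linearizations: 3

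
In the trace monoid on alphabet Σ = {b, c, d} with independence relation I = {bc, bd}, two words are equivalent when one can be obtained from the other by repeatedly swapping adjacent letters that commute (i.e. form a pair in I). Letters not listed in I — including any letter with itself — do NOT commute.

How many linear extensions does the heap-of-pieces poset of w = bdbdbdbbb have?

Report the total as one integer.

84

0(b) covers ∅
1(d) covers ∅
2(b) covers 0:b
3(d) covers 1:d
4(b) covers 2:b
5(d) covers 3:d
6(b) covers 4:b
7(b) covers 6:b
8(b) covers 7:b
floor of heap: 0:b, 1:d
completions by unplaced set U, small U first (add the entries for U minus each lowest piece of U):
  |U|=1: {5}:1  {8}:1
  |U|=2: {3,5}:1  {5,8}:2  {7,8}:1
  |U|=3: {1,3,5}:1  {3,5,8}:3  {5,7,8}:3  {6,7,8}:1
  |U|=4: {1,3,5,8}:4  {3,5,7,8}:6  {4,6,7,8}:1  {5,6,7,8}:4
  |U|=5: {1,3,5,7,8}:10  {2,4,6,7,8}:1  {3,5,6,7,8}:10  {4,5,6,7,8}:5
  |U|=6: {0,2,4,6,7,8}:1  {1,3,5,6,7,8}:20  {2,4,5,6,7,8}:6  {3,4,5,6,7,8}:15
  |U|=7: {0,2,4,5,6,7,8}:7  {1,3,4,5,6,7,8}:35  {2,3,4,5,6,7,8}:21
  start at 0(b): 56
  start at 1(d): 28
sum over floor = 84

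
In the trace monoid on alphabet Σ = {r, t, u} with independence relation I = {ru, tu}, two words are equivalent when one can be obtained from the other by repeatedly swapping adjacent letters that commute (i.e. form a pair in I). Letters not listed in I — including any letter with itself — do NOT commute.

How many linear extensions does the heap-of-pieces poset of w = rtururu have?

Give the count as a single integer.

0(r) covers ∅
1(t) covers 0:r
2(u) covers ∅
3(r) covers 1:t
4(u) covers 2:u
5(r) covers 3:r
6(u) covers 4:u
floor of heap: 0:r, 2:u
completions by unplaced set U, small U first (add the entries for U minus each lowest piece of U):
  |U|=1: {5}:1  {6}:1
  |U|=2: {3,5}:1  {4,6}:1  {5,6}:2
  |U|=3: {1,3,5}:1  {2,4,6}:1  {3,5,6}:3  {4,5,6}:3
  |U|=4: {0,1,3,5}:1  {1,3,5,6}:4  {2,4,5,6}:4  {3,4,5,6}:6
  |U|=5: {0,1,3,5,6}:5  {1,3,4,5,6}:10  {2,3,4,5,6}:10
  start at 0(r): 20
  start at 2(u): 15
sum over floor = 35

35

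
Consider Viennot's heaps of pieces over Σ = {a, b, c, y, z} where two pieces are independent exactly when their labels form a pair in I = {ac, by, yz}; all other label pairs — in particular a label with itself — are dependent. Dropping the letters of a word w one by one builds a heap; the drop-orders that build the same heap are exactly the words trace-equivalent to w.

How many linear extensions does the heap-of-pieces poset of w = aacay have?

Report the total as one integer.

4

0(a) covers ∅
1(a) covers 0:a
2(c) covers ∅
3(a) covers 1:a
4(y) covers 2:c, 3:a
floor of heap: 0:a, 2:c
completions by unplaced set U, small U first (add the entries for U minus each lowest piece of U):
  |U|=1: {4}:1
  |U|=2: {2,4}:1  {3,4}:1
  |U|=3: {1,3,4}:1  {2,3,4}:2
  start at 0(a): 3
  start at 2(c): 1
sum over floor = 4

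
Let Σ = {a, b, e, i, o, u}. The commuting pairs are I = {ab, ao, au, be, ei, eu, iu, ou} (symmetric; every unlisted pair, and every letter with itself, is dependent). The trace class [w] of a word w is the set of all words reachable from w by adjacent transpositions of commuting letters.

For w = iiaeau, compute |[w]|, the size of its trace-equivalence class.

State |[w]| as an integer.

6

drop 0:i onto floor
drop 1:i onto {0:i}
drop 2:a onto {1:i}
drop 3:e onto {2:a}
drop 4:a onto {3:e}
drop 5:u onto floor
ground layer = {0:i, 5:u}
drop-orders for the pieces not yet dropped (sum over which currently-grounded one goes next):
  1 to go: {4} 1  {5} 1
  2 to go: {3,4} 1  {4,5} 2
  3 to go: {2,3,4} 1  {3,4,5} 3
  4 to go: {1,2,3,4} 1  {2,3,4,5} 4
  if 0:i drops first: 5 orders
  if 5:u drops first: 1 orders
heap linearizations: 6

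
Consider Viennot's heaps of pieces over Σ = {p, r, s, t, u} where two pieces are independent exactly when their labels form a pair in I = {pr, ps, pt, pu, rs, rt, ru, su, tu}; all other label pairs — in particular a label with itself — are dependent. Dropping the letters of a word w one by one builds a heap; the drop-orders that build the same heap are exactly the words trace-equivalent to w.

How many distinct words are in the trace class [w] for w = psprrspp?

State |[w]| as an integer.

0(p) covers ∅
1(s) covers ∅
2(p) covers 0:p
3(r) covers ∅
4(r) covers 3:r
5(s) covers 1:s
6(p) covers 2:p
7(p) covers 6:p
floor of heap: 0:p, 1:s, 3:r
completions by unplaced set U, small U first (add the entries for U minus each lowest piece of U):
  |U|=1: {4}:1  {5}:1  {7}:1
  |U|=2: {1,5}:1  {3,4}:1  {4,5}:2  {4,7}:2  {5,7}:2  {6,7}:1
  |U|=3: {1,4,5}:3  {1,5,7}:3  {2,6,7}:1  {3,4,5}:3  {3,4,7}:3  {4,5,7}:6  {4,6,7}:3  {5,6,7}:3
  |U|=4: {0,2,6,7}:1  {1,3,4,5}:6  {1,4,5,7}:12  {1,5,6,7}:6  {2,4,6,7}:4  {2,5,6,7}:4  {3,4,5,7}:12  {3,4,6,7}:6  {4,5,6,7}:12
  |U|=5: {0,2,4,6,7}:5  {0,2,5,6,7}:5  {1,2,5,6,7}:10  {1,3,4,5,7}:30  {1,4,5,6,7}:30  {2,3,4,6,7}:10  {2,4,5,6,7}:20  {3,4,5,6,7}:30
  |U|=6: {0,1,2,5,6,7}:15  {0,2,3,4,6,7}:15  {0,2,4,5,6,7}:30  {1,2,4,5,6,7}:60  {1,3,4,5,6,7}:90  {2,3,4,5,6,7}:60
  start at 0(p): 210
  start at 1(s): 105
  start at 3(r): 105
sum over floor = 420

420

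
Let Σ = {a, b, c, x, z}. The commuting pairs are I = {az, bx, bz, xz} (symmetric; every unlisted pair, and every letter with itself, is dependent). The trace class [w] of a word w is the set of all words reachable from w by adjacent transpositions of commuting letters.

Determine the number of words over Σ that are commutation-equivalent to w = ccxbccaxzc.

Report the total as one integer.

6

0(c) covers ∅
1(c) covers 0:c
2(x) covers 1:c
3(b) covers 1:c
4(c) covers 2:x, 3:b
5(c) covers 4:c
6(a) covers 5:c
7(x) covers 6:a
8(z) covers 5:c
9(c) covers 7:x, 8:z
floor of heap: 0:c
completions by unplaced set U, small U first (add the entries for U minus each lowest piece of U):
  |U|=1: {9}:1
  |U|=2: {7,9}:1  {8,9}:1
  |U|=3: {6,7,9}:1  {7,8,9}:2
  |U|=4: {6,7,8,9}:3
  |U|=5: {5,6,7,8,9}:3
  |U|=6: {4,5,6,7,8,9}:3
  |U|=7: {2,4,5,6,7,8,9}:3  {3,4,5,6,7,8,9}:3
  |U|=8: {2,3,4,5,6,7,8,9}:6
  start at 0(c): 6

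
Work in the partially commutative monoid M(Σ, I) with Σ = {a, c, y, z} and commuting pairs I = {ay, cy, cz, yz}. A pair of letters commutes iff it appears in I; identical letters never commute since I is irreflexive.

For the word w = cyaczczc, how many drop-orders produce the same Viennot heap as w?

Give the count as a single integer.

0(c) covers ∅
1(y) covers ∅
2(a) covers 0:c
3(c) covers 2:a
4(z) covers 2:a
5(c) covers 3:c
6(z) covers 4:z
7(c) covers 5:c
floor of heap: 0:c, 1:y
completions by unplaced set U, small U first (add the entries for U minus each lowest piece of U):
  |U|=1: {1}:1  {6}:1  {7}:1
  |U|=2: {1,6}:2  {1,7}:2  {4,6}:1  {5,7}:1  {6,7}:2
  |U|=3: {1,4,6}:3  {1,5,7}:3  {1,6,7}:6  {3,5,7}:1  {4,6,7}:3  {5,6,7}:3
  |U|=4: {1,3,5,7}:4  {1,4,6,7}:12  {1,5,6,7}:12  {3,5,6,7}:4  {4,5,6,7}:6
  |U|=5: {1,3,5,6,7}:20  {1,4,5,6,7}:30  {3,4,5,6,7}:10
  |U|=6: {1,3,4,5,6,7}:60  {2,3,4,5,6,7}:10
  start at 0(c): 70
  start at 1(y): 10
sum over floor = 80

80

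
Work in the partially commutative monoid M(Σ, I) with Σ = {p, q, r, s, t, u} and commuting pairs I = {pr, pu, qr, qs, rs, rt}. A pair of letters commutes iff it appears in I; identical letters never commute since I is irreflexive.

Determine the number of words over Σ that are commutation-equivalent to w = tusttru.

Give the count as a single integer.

4

#0=t has no predecessor
#1=u depends on [0:t]
#2=s depends on [1:u]
#3=t depends on [2:s]
#4=t depends on [3:t]
#5=r depends on [1:u]
#6=u depends on [4:t, 5:r]
sources: [0:t]
N(rest) = Σ N(rest − s) over sources s of rest; N(one piece) = 1:
  size 1 → [6]=1
  size 2 → [4,6]=1  [5,6]=1
  size 3 → [3,4,6]=1  [4,5,6]=2
  size 4 → [2,3,4,6]=1  [3,4,5,6]=3
  size 5 → [2,3,4,5,6]=4
  first=0(t) contributes 4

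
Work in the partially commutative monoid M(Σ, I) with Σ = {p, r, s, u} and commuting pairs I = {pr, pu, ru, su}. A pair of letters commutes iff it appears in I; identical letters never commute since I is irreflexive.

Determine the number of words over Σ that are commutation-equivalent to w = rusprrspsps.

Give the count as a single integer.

#0=r has no predecessor
#1=u has no predecessor
#2=s depends on [0:r]
#3=p depends on [2:s]
#4=r depends on [2:s]
#5=r depends on [4:r]
#6=s depends on [3:p, 5:r]
#7=p depends on [6:s]
#8=s depends on [7:p]
#9=p depends on [8:s]
#10=s depends on [9:p]
sources: [0:r, 1:u]
N(rest) = Σ N(rest − s) over sources s of rest; N(one piece) = 1:
  size 1 → [1]=1  [10]=1
  size 2 → [1,10]=2  [9,10]=1
  size 3 → [1,9,10]=3  [8,9,10]=1
  size 4 → [1,8,9,10]=4  [7,8,9,10]=1
  size 5 → [1,7,8,9,10]=5  [6,7,8,9,10]=1
  size 6 → [1,6,7,8,9,10]=6  [3,6,7,8,9,10]=1  [5,6,7,8,9,10]=1
  size 7 → [1,3,6,7,8,9,10]=7  [1,5,6,7,8,9,10]=7  [3,5,6,7,8,9,10]=2  [4,5,6,7,8,9,10]=1
  size 8 → [1,3,5,6,7,8,9,10]=16  [1,4,5,6,7,8,9,10]=8  [3,4,5,6,7,8,9,10]=3
  size 9 → [1,3,4,5,6,7,8,9,10]=27  [2,3,4,5,6,7,8,9,10]=3
  first=0(r) contributes 30
  first=1(u) contributes 3
|[w]| = 33

33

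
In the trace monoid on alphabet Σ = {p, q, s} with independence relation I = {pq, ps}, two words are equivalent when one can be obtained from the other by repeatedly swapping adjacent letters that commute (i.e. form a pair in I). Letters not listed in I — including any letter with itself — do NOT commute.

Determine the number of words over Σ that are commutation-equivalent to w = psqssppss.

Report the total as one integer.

84

#0=p has no predecessor
#1=s has no predecessor
#2=q depends on [1:s]
#3=s depends on [2:q]
#4=s depends on [3:s]
#5=p depends on [0:p]
#6=p depends on [5:p]
#7=s depends on [4:s]
#8=s depends on [7:s]
sources: [0:p, 1:s]
N(rest) = Σ N(rest − s) over sources s of rest; N(one piece) = 1:
  size 1 → [6]=1  [8]=1
  size 2 → [5,6]=1  [6,8]=2  [7,8]=1
  size 3 → [0,5,6]=1  [4,7,8]=1  [5,6,8]=3  [6,7,8]=3
  size 4 → [0,5,6,8]=4  [3,4,7,8]=1  [4,6,7,8]=4  [5,6,7,8]=6
  size 5 → [0,5,6,7,8]=10  [2,3,4,7,8]=1  [3,4,6,7,8]=5  [4,5,6,7,8]=10
  size 6 → [0,4,5,6,7,8]=20  [1,2,3,4,7,8]=1  [2,3,4,6,7,8]=6  [3,4,5,6,7,8]=15
  size 7 → [0,3,4,5,6,7,8]=35  [1,2,3,4,6,7,8]=7  [2,3,4,5,6,7,8]=21
  first=0(p) contributes 28
  first=1(s) contributes 56
|[w]| = 84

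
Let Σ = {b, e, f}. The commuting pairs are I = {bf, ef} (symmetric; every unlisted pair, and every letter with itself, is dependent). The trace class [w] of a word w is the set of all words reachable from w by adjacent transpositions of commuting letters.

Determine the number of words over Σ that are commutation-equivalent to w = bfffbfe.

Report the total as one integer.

0(b) covers ∅
1(f) covers ∅
2(f) covers 1:f
3(f) covers 2:f
4(b) covers 0:b
5(f) covers 3:f
6(e) covers 4:b
floor of heap: 0:b, 1:f
completions by unplaced set U, small U first (add the entries for U minus each lowest piece of U):
  |U|=1: {5}:1  {6}:1
  |U|=2: {3,5}:1  {4,6}:1  {5,6}:2
  |U|=3: {0,4,6}:1  {2,3,5}:1  {3,5,6}:3  {4,5,6}:3
  |U|=4: {0,4,5,6}:4  {1,2,3,5}:1  {2,3,5,6}:4  {3,4,5,6}:6
  |U|=5: {0,3,4,5,6}:10  {1,2,3,5,6}:5  {2,3,4,5,6}:10
  start at 0(b): 15
  start at 1(f): 20
sum over floor = 35

35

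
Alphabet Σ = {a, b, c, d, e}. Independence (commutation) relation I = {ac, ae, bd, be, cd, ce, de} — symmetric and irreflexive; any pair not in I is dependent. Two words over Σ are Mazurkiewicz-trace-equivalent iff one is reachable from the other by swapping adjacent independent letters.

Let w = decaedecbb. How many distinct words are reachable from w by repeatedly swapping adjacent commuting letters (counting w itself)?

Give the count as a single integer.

2640

0(d) covers ∅
1(e) covers ∅
2(c) covers ∅
3(a) covers 0:d
4(e) covers 1:e
5(d) covers 3:a
6(e) covers 4:e
7(c) covers 2:c
8(b) covers 3:a, 7:c
9(b) covers 8:b
floor of heap: 0:d, 1:e, 2:c
completions by unplaced set U, small U first (add the entries for U minus each lowest piece of U):
  |U|=1: {5}:1  {6}:1  {9}:1
  |U|=2: {4,6}:1  {5,6}:2  {5,9}:2  {6,9}:2  {8,9}:1
  |U|=3: {1,4,6}:1  {4,5,6}:3  {4,6,9}:3  {5,6,9}:6  {5,8,9}:3  {6,8,9}:3  {7,8,9}:1
  |U|=4: {1,4,5,6}:4  {1,4,6,9}:4  {2,7,8,9}:1  {3,5,8,9}:3  {4,5,6,9}:12  {4,6,8,9}:6  {5,6,8,9}:12  {5,7,8,9}:4  {6,7,8,9}:4
  |U|=5: {0,3,5,8,9}:3  {1,4,5,6,9}:20  {1,4,6,8,9}:10  {2,5,7,8,9}:5  {2,6,7,8,9}:5  {3,5,6,8,9}:15  {3,5,7,8,9}:7  {4,5,6,8,9}:30  {4,6,7,8,9}:10  {5,6,7,8,9}:20
  |U|=6: {0,3,5,6,8,9}:18  {0,3,5,7,8,9}:10  {1,4,5,6,8,9}:60  {1,4,6,7,8,9}:20  {2,3,5,7,8,9}:12  {2,4,6,7,8,9}:15  {2,5,6,7,8,9}:30  {3,4,5,6,8,9}:45  {3,5,6,7,8,9}:42  {4,5,6,7,8,9}:60
  |U|=7: {0,2,3,5,7,8,9}:22  {0,3,4,5,6,8,9}:63  {0,3,5,6,7,8,9}:70  {1,2,4,6,7,8,9}:35  {1,3,4,5,6,8,9}:105  {1,4,5,6,7,8,9}:140  {2,3,5,6,7,8,9}:84  {2,4,5,6,7,8,9}:105  {3,4,5,6,7,8,9}:147
  |U|=8: {0,1,3,4,5,6,8,9}:168  {0,2,3,5,6,7,8,9}:176  {0,3,4,5,6,7,8,9}:280  {1,2,4,5,6,7,8,9}:280  {1,3,4,5,6,7,8,9}:392  {2,3,4,5,6,7,8,9}:336
  start at 0(d): 1008
  start at 1(e): 792
  start at 2(c): 840
sum over floor = 2640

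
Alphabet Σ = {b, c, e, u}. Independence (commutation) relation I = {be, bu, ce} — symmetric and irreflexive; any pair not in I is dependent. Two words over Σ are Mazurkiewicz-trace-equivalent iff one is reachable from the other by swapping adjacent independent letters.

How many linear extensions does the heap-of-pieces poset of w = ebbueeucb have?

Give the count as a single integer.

0(e) covers ∅
1(b) covers ∅
2(b) covers 1:b
3(u) covers 0:e
4(e) covers 3:u
5(e) covers 4:e
6(u) covers 5:e
7(c) covers 2:b, 6:u
8(b) covers 7:c
floor of heap: 0:e, 1:b
completions by unplaced set U, small U first (add the entries for U minus each lowest piece of U):
  |U|=1: {8}:1
  |U|=2: {7,8}:1
  |U|=3: {2,7,8}:1  {6,7,8}:1
  |U|=4: {1,2,7,8}:1  {2,6,7,8}:2  {5,6,7,8}:1
  |U|=5: {1,2,6,7,8}:3  {2,5,6,7,8}:3  {4,5,6,7,8}:1
  |U|=6: {1,2,5,6,7,8}:6  {2,4,5,6,7,8}:4  {3,4,5,6,7,8}:1
  |U|=7: {0,3,4,5,6,7,8}:1  {1,2,4,5,6,7,8}:10  {2,3,4,5,6,7,8}:5
  start at 0(e): 15
  start at 1(b): 6
sum over floor = 21

21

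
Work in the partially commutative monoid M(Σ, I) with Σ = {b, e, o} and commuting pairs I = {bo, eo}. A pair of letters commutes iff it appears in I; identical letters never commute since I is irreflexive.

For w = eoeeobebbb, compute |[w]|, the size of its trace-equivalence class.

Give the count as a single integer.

45

piece 0:e — minimal
piece 1:o — minimal
piece 2:e rests on {0:e}
piece 3:e rests on {2:e}
piece 4:o rests on {1:o}
piece 5:b rests on {3:e}
piece 6:e rests on {5:b}
piece 7:b rests on {6:e}
piece 8:b rests on {7:b}
piece 9:b rests on {8:b}
minimal pieces: {0:e, 1:o}
ways to finish when only these pieces remain (= sum over removing one remaining piece with nothing left below it):
  1 left: {4}→1  {9}→1
  2 left: {1,4}→1  {4,9}→2  {8,9}→1
  3 left: {1,4,9}→3  {4,8,9}→3  {7,8,9}→1
  4 left: {1,4,8,9}→6  {4,7,8,9}→4  {6,7,8,9}→1
  5 left: {1,4,7,8,9}→10  {4,6,7,8,9}→5  {5,6,7,8,9}→1
  6 left: {1,4,6,7,8,9}→15  {3,5,6,7,8,9}→1  {4,5,6,7,8,9}→6
  7 left: {1,4,5,6,7,8,9}→21  {2,3,5,6,7,8,9}→1  {3,4,5,6,7,8,9}→7
  8 left: {0,2,3,5,6,7,8,9}→1  {1,3,4,5,6,7,8,9}→28  {2,3,4,5,6,7,8,9}→8
  placing 0:e first → 36 extensions
  placing 1:o first → 9 extensions
total linear extensions = 45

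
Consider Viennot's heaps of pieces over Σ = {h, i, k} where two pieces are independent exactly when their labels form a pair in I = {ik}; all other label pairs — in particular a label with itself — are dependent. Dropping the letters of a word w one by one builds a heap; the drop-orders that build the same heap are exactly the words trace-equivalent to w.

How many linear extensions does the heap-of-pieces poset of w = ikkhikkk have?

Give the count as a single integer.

12

0(i) covers ∅
1(k) covers ∅
2(k) covers 1:k
3(h) covers 0:i, 2:k
4(i) covers 3:h
5(k) covers 3:h
6(k) covers 5:k
7(k) covers 6:k
floor of heap: 0:i, 1:k
completions by unplaced set U, small U first (add the entries for U minus each lowest piece of U):
  |U|=1: {4}:1  {7}:1
  |U|=2: {4,7}:2  {6,7}:1
  |U|=3: {4,6,7}:3  {5,6,7}:1
  |U|=4: {4,5,6,7}:4
  |U|=5: {3,4,5,6,7}:4
  |U|=6: {0,3,4,5,6,7}:4  {2,3,4,5,6,7}:4
  start at 0(i): 4
  start at 1(k): 8
sum over floor = 12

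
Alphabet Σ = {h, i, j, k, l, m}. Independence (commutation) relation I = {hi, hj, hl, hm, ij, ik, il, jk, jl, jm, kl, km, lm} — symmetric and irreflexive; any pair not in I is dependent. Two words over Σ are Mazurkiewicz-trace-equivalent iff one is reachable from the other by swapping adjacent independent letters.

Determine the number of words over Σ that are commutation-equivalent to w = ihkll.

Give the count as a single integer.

drop 0:i onto floor
drop 1:h onto floor
drop 2:k onto {1:h}
drop 3:l onto floor
drop 4:l onto {3:l}
ground layer = {0:i, 1:h, 3:l}
drop-orders for the pieces not yet dropped (sum over which currently-grounded one goes next):
  1 to go: {0} 1  {2} 1  {4} 1
  2 to go: {0,2} 2  {0,4} 2  {1,2} 1  {2,4} 2  {3,4} 1
  3 to go: {0,1,2} 3  {0,2,4} 6  {0,3,4} 3  {1,2,4} 3  {2,3,4} 3
  if 0:i drops first: 6 orders
  if 1:h drops first: 12 orders
  if 3:l drops first: 12 orders
heap linearizations: 30

30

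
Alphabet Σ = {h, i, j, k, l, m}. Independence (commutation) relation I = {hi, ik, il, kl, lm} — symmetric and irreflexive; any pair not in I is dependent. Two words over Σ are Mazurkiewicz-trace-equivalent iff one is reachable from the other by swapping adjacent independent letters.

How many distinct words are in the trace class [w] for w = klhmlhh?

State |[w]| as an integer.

#0=k has no predecessor
#1=l has no predecessor
#2=h depends on [0:k, 1:l]
#3=m depends on [2:h]
#4=l depends on [2:h]
#5=h depends on [3:m, 4:l]
#6=h depends on [5:h]
sources: [0:k, 1:l]
N(rest) = Σ N(rest − s) over sources s of rest; N(one piece) = 1:
  size 1 → [6]=1
  size 2 → [5,6]=1
  size 3 → [3,5,6]=1  [4,5,6]=1
  size 4 → [3,4,5,6]=2
  size 5 → [2,3,4,5,6]=2
  first=0(k) contributes 2
  first=1(l) contributes 2
|[w]| = 4

4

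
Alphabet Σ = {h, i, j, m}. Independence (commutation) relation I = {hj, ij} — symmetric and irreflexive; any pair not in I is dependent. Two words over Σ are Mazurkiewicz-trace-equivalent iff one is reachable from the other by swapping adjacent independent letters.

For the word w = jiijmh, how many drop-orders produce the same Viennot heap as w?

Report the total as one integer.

6

0(j) covers ∅
1(i) covers ∅
2(i) covers 1:i
3(j) covers 0:j
4(m) covers 2:i, 3:j
5(h) covers 4:m
floor of heap: 0:j, 1:i
completions by unplaced set U, small U first (add the entries for U minus each lowest piece of U):
  |U|=1: {5}:1
  |U|=2: {4,5}:1
  |U|=3: {2,4,5}:1  {3,4,5}:1
  |U|=4: {0,3,4,5}:1  {1,2,4,5}:1  {2,3,4,5}:2
  start at 0(j): 3
  start at 1(i): 3
sum over floor = 6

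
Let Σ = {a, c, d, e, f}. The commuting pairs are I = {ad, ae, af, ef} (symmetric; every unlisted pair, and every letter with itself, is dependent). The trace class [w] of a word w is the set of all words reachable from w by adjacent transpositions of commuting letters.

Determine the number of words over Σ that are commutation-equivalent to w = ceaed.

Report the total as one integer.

0(c) covers ∅
1(e) covers 0:c
2(a) covers 0:c
3(e) covers 1:e
4(d) covers 3:e
floor of heap: 0:c
completions by unplaced set U, small U first (add the entries for U minus each lowest piece of U):
  |U|=1: {2}:1  {4}:1
  |U|=2: {2,4}:2  {3,4}:1
  |U|=3: {1,3,4}:1  {2,3,4}:3
  start at 0(c): 4

4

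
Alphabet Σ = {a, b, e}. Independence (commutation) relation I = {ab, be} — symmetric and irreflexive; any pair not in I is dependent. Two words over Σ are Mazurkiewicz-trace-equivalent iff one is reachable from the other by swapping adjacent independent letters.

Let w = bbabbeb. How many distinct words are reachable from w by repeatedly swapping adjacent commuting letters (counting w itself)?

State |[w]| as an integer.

0(b) covers ∅
1(b) covers 0:b
2(a) covers ∅
3(b) covers 1:b
4(b) covers 3:b
5(e) covers 2:a
6(b) covers 4:b
floor of heap: 0:b, 2:a
completions by unplaced set U, small U first (add the entries for U minus each lowest piece of U):
  |U|=1: {5}:1  {6}:1
  |U|=2: {2,5}:1  {4,6}:1  {5,6}:2
  |U|=3: {2,5,6}:3  {3,4,6}:1  {4,5,6}:3
  |U|=4: {1,3,4,6}:1  {2,4,5,6}:6  {3,4,5,6}:4
  |U|=5: {0,1,3,4,6}:1  {1,3,4,5,6}:5  {2,3,4,5,6}:10
  start at 0(b): 15
  start at 2(a): 6
sum over floor = 21

21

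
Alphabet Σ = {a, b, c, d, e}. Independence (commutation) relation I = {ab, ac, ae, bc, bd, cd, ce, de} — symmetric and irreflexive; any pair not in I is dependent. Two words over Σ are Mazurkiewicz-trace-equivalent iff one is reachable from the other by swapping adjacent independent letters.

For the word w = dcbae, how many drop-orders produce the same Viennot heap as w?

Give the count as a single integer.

30

drop 0:d onto floor
drop 1:c onto floor
drop 2:b onto floor
drop 3:a onto {0:d}
drop 4:e onto {2:b}
ground layer = {0:d, 1:c, 2:b}
drop-orders for the pieces not yet dropped (sum over which currently-grounded one goes next):
  1 to go: {1} 1  {3} 1  {4} 1
  2 to go: {0,3} 1  {1,3} 2  {1,4} 2  {2,4} 1  {3,4} 2
  3 to go: {0,1,3} 3  {0,3,4} 3  {1,2,4} 3  {1,3,4} 6  {2,3,4} 3
  if 0:d drops first: 12 orders
  if 1:c drops first: 6 orders
  if 2:b drops first: 12 orders
heap linearizations: 30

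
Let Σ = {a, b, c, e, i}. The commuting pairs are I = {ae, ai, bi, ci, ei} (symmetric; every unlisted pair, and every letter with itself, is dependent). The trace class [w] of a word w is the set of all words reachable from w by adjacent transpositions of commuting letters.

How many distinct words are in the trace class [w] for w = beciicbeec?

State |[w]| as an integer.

#0=b has no predecessor
#1=e depends on [0:b]
#2=c depends on [1:e]
#3=i has no predecessor
#4=i depends on [3:i]
#5=c depends on [2:c]
#6=b depends on [5:c]
#7=e depends on [6:b]
#8=e depends on [7:e]
#9=c depends on [8:e]
sources: [0:b, 3:i]
N(rest) = Σ N(rest − s) over sources s of rest; N(one piece) = 1:
  size 1 → [4]=1  [9]=1
  size 2 → [3,4]=1  [4,9]=2  [8,9]=1
  size 3 → [3,4,9]=3  [4,8,9]=3  [7,8,9]=1
  size 4 → [3,4,8,9]=6  [4,7,8,9]=4  [6,7,8,9]=1
  size 5 → [3,4,7,8,9]=10  [4,6,7,8,9]=5  [5,6,7,8,9]=1
  size 6 → [2,5,6,7,8,9]=1  [3,4,6,7,8,9]=15  [4,5,6,7,8,9]=6
  size 7 → [1,2,5,6,7,8,9]=1  [2,4,5,6,7,8,9]=7  [3,4,5,6,7,8,9]=21
  size 8 → [0,1,2,5,6,7,8,9]=1  [1,2,4,5,6,7,8,9]=8  [2,3,4,5,6,7,8,9]=28
  first=0(b) contributes 36
  first=3(i) contributes 9
|[w]| = 45

45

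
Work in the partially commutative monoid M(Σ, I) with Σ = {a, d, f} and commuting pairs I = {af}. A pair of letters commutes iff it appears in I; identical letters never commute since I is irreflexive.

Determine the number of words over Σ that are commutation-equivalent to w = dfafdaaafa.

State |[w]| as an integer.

15

piece 0:d — minimal
piece 1:f rests on {0:d}
piece 2:a rests on {0:d}
piece 3:f rests on {1:f}
piece 4:d rests on {2:a, 3:f}
piece 5:a rests on {4:d}
piece 6:a rests on {5:a}
piece 7:a rests on {6:a}
piece 8:f rests on {4:d}
piece 9:a rests on {7:a}
minimal pieces: {0:d}
ways to finish when only these pieces remain (= sum over removing one remaining piece with nothing left below it):
  1 left: {8}→1  {9}→1
  2 left: {7,9}→1  {8,9}→2
  3 left: {6,7,9}→1  {7,8,9}→3
  4 left: {5,6,7,9}→1  {6,7,8,9}→4
  5 left: {5,6,7,8,9}→5
  6 left: {4,5,6,7,8,9}→5
  7 left: {2,4,5,6,7,8,9}→5  {3,4,5,6,7,8,9}→5
  8 left: {1,3,4,5,6,7,8,9}→5  {2,3,4,5,6,7,8,9}→10
  placing 0:d first → 15 extensions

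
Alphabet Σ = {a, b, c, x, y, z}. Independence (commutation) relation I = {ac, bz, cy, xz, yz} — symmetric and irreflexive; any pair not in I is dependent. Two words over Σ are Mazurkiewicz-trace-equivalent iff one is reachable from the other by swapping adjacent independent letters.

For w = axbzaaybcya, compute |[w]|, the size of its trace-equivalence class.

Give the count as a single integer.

0(a) covers ∅
1(x) covers 0:a
2(b) covers 1:x
3(z) covers 0:a
4(a) covers 2:b, 3:z
5(a) covers 4:a
6(y) covers 5:a
7(b) covers 6:y
8(c) covers 7:b
9(y) covers 7:b
10(a) covers 9:y
floor of heap: 0:a
completions by unplaced set U, small U first (add the entries for U minus each lowest piece of U):
  |U|=1: {8}:1  {10}:1
  |U|=2: {8,10}:2  {9,10}:1
  |U|=3: {8,9,10}:3
  |U|=4: {7,8,9,10}:3
  |U|=5: {6,7,8,9,10}:3
  |U|=6: {5,6,7,8,9,10}:3
  |U|=7: {4,5,6,7,8,9,10}:3
  |U|=8: {2,4,5,6,7,8,9,10}:3  {3,4,5,6,7,8,9,10}:3
  |U|=9: {1,2,4,5,6,7,8,9,10}:3  {2,3,4,5,6,7,8,9,10}:6
  start at 0(a): 9

9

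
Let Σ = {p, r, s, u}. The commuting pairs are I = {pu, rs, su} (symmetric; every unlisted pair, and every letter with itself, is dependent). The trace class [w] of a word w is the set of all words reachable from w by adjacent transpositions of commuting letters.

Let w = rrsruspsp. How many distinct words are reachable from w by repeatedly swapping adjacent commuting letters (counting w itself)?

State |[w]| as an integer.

#0=r has no predecessor
#1=r depends on [0:r]
#2=s has no predecessor
#3=r depends on [1:r]
#4=u depends on [3:r]
#5=s depends on [2:s]
#6=p depends on [3:r, 5:s]
#7=s depends on [6:p]
#8=p depends on [7:s]
sources: [0:r, 2:s]
N(rest) = Σ N(rest − s) over sources s of rest; N(one piece) = 1:
  size 1 → [4]=1  [8]=1
  size 2 → [4,8]=2  [7,8]=1
  size 3 → [4,7,8]=3  [6,7,8]=1
  size 4 → [4,6,7,8]=4  [5,6,7,8]=1
  size 5 → [2,5,6,7,8]=1  [3,4,6,7,8]=4  [4,5,6,7,8]=5
  size 6 → [1,3,4,6,7,8]=4  [2,4,5,6,7,8]=6  [3,4,5,6,7,8]=9
  size 7 → [0,1,3,4,6,7,8]=4  [1,3,4,5,6,7,8]=13  [2,3,4,5,6,7,8]=15
  first=0(r) contributes 28
  first=2(s) contributes 17
|[w]| = 45

45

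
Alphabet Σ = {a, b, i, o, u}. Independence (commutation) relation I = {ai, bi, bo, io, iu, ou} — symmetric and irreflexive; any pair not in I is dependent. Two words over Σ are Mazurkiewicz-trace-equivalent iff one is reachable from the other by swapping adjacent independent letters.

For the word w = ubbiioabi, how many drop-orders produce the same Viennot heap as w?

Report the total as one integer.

336

0(u) covers ∅
1(b) covers 0:u
2(b) covers 1:b
3(i) covers ∅
4(i) covers 3:i
5(o) covers ∅
6(a) covers 2:b, 5:o
7(b) covers 6:a
8(i) covers 4:i
floor of heap: 0:u, 3:i, 5:o
completions by unplaced set U, small U first (add the entries for U minus each lowest piece of U):
  |U|=1: {7}:1  {8}:1
  |U|=2: {4,8}:1  {6,7}:1  {7,8}:2
  |U|=3: {2,6,7}:1  {3,4,8}:1  {4,7,8}:3  {5,6,7}:1  {6,7,8}:3
  |U|=4: {1,2,6,7}:1  {2,5,6,7}:2  {2,6,7,8}:4  {3,4,7,8}:4  {4,6,7,8}:6  {5,6,7,8}:4
  |U|=5: {0,1,2,6,7}:1  {1,2,5,6,7}:3  {1,2,6,7,8}:5  {2,4,6,7,8}:10  {2,5,6,7,8}:10  {3,4,6,7,8}:10  {4,5,6,7,8}:10
  |U|=6: {0,1,2,5,6,7}:4  {0,1,2,6,7,8}:6  {1,2,4,6,7,8}:15  {1,2,5,6,7,8}:18  {2,3,4,6,7,8}:20  {2,4,5,6,7,8}:30  {3,4,5,6,7,8}:20
  |U|=7: {0,1,2,4,6,7,8}:21  {0,1,2,5,6,7,8}:28  {1,2,3,4,6,7,8}:35  {1,2,4,5,6,7,8}:63  {2,3,4,5,6,7,8}:70
  start at 0(u): 168
  start at 3(i): 112
  start at 5(o): 56
sum over floor = 336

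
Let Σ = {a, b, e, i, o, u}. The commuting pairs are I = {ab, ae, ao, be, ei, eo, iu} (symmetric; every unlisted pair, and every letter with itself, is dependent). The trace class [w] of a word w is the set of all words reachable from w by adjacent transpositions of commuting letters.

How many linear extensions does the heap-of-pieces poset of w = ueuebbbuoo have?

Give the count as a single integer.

piece 0:u — minimal
piece 1:e rests on {0:u}
piece 2:u rests on {1:e}
piece 3:e rests on {2:u}
piece 4:b rests on {2:u}
piece 5:b rests on {4:b}
piece 6:b rests on {5:b}
piece 7:u rests on {3:e, 6:b}
piece 8:o rests on {7:u}
piece 9:o rests on {8:o}
minimal pieces: {0:u}
ways to finish when only these pieces remain (= sum over removing one remaining piece with nothing left below it):
  1 left: {9}→1
  2 left: {8,9}→1
  3 left: {7,8,9}→1
  4 left: {3,7,8,9}→1  {6,7,8,9}→1
  5 left: {3,6,7,8,9}→2  {5,6,7,8,9}→1
  6 left: {3,5,6,7,8,9}→3  {4,5,6,7,8,9}→1
  7 left: {3,4,5,6,7,8,9}→4
  8 left: {2,3,4,5,6,7,8,9}→4
  placing 0:u first → 4 extensions

4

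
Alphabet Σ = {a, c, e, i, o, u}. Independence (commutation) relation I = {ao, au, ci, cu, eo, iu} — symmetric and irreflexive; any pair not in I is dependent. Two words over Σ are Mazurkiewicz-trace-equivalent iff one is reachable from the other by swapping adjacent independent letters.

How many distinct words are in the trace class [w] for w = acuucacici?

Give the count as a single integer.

piece 0:a — minimal
piece 1:c rests on {0:a}
piece 2:u — minimal
piece 3:u rests on {2:u}
piece 4:c rests on {1:c}
piece 5:a rests on {4:c}
piece 6:c rests on {5:a}
piece 7:i rests on {5:a}
piece 8:c rests on {6:c}
piece 9:i rests on {7:i}
minimal pieces: {0:a, 2:u}
ways to finish when only these pieces remain (= sum over removing one remaining piece with nothing left below it):
  1 left: {3}→1  {8}→1  {9}→1
  2 left: {2,3}→1  {3,8}→2  {3,9}→2  {6,8}→1  {7,9}→1  {8,9}→2
  3 left: {2,3,8}→3  {2,3,9}→3  {3,6,8}→3  {3,7,9}→3  {3,8,9}→6  {6,8,9}→3  {7,8,9}→3
  4 left: {2,3,6,8}→6  {2,3,7,9}→6  {2,3,8,9}→12  {3,6,8,9}→12  {3,7,8,9}→12  {6,7,8,9}→6
  5 left: {2,3,6,8,9}→30  {2,3,7,8,9}→30  {3,6,7,8,9}→30  {5,6,7,8,9}→6
  6 left: {2,3,6,7,8,9}→90  {3,5,6,7,8,9}→36  {4,5,6,7,8,9}→6
  7 left: {1,4,5,6,7,8,9}→6  {2,3,5,6,7,8,9}→126  {3,4,5,6,7,8,9}→42
  8 left: {0,1,4,5,6,7,8,9}→6  {1,3,4,5,6,7,8,9}→48  {2,3,4,5,6,7,8,9}→168
  placing 0:a first → 216 extensions
  placing 2:u first → 54 extensions
total linear extensions = 270

270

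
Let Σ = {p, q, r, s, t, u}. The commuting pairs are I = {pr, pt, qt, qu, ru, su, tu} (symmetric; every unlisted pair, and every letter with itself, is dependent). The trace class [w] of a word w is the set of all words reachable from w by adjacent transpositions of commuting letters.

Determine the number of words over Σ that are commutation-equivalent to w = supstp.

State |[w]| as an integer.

#0=s has no predecessor
#1=u has no predecessor
#2=p depends on [0:s, 1:u]
#3=s depends on [2:p]
#4=t depends on [3:s]
#5=p depends on [3:s]
sources: [0:s, 1:u]
N(rest) = Σ N(rest − s) over sources s of rest; N(one piece) = 1:
  size 1 → [4]=1  [5]=1
  size 2 → [4,5]=2
  size 3 → [3,4,5]=2
  size 4 → [2,3,4,5]=2
  first=0(s) contributes 2
  first=1(u) contributes 2
|[w]| = 4

4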